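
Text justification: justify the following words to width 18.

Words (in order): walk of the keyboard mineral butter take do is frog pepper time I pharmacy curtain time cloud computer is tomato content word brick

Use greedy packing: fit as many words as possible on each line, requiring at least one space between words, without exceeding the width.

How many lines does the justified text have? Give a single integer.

Answer: 8

Derivation:
Line 1: ['walk', 'of', 'the'] (min_width=11, slack=7)
Line 2: ['keyboard', 'mineral'] (min_width=16, slack=2)
Line 3: ['butter', 'take', 'do', 'is'] (min_width=17, slack=1)
Line 4: ['frog', 'pepper', 'time', 'I'] (min_width=18, slack=0)
Line 5: ['pharmacy', 'curtain'] (min_width=16, slack=2)
Line 6: ['time', 'cloud'] (min_width=10, slack=8)
Line 7: ['computer', 'is', 'tomato'] (min_width=18, slack=0)
Line 8: ['content', 'word', 'brick'] (min_width=18, slack=0)
Total lines: 8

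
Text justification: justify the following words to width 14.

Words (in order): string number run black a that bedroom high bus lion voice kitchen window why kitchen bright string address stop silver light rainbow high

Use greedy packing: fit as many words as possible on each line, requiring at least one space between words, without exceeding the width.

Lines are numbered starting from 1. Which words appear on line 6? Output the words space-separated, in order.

Answer: window why

Derivation:
Line 1: ['string', 'number'] (min_width=13, slack=1)
Line 2: ['run', 'black', 'a'] (min_width=11, slack=3)
Line 3: ['that', 'bedroom'] (min_width=12, slack=2)
Line 4: ['high', 'bus', 'lion'] (min_width=13, slack=1)
Line 5: ['voice', 'kitchen'] (min_width=13, slack=1)
Line 6: ['window', 'why'] (min_width=10, slack=4)
Line 7: ['kitchen', 'bright'] (min_width=14, slack=0)
Line 8: ['string', 'address'] (min_width=14, slack=0)
Line 9: ['stop', 'silver'] (min_width=11, slack=3)
Line 10: ['light', 'rainbow'] (min_width=13, slack=1)
Line 11: ['high'] (min_width=4, slack=10)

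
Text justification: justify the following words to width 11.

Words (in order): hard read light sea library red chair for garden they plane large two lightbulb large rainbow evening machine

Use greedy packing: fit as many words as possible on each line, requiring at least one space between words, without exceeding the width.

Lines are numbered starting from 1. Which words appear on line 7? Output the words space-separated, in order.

Answer: two

Derivation:
Line 1: ['hard', 'read'] (min_width=9, slack=2)
Line 2: ['light', 'sea'] (min_width=9, slack=2)
Line 3: ['library', 'red'] (min_width=11, slack=0)
Line 4: ['chair', 'for'] (min_width=9, slack=2)
Line 5: ['garden', 'they'] (min_width=11, slack=0)
Line 6: ['plane', 'large'] (min_width=11, slack=0)
Line 7: ['two'] (min_width=3, slack=8)
Line 8: ['lightbulb'] (min_width=9, slack=2)
Line 9: ['large'] (min_width=5, slack=6)
Line 10: ['rainbow'] (min_width=7, slack=4)
Line 11: ['evening'] (min_width=7, slack=4)
Line 12: ['machine'] (min_width=7, slack=4)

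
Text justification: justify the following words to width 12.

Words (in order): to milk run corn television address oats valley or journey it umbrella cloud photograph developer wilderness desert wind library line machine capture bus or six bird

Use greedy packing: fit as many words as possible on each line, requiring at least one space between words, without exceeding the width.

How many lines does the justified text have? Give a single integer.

Answer: 16

Derivation:
Line 1: ['to', 'milk', 'run'] (min_width=11, slack=1)
Line 2: ['corn'] (min_width=4, slack=8)
Line 3: ['television'] (min_width=10, slack=2)
Line 4: ['address', 'oats'] (min_width=12, slack=0)
Line 5: ['valley', 'or'] (min_width=9, slack=3)
Line 6: ['journey', 'it'] (min_width=10, slack=2)
Line 7: ['umbrella'] (min_width=8, slack=4)
Line 8: ['cloud'] (min_width=5, slack=7)
Line 9: ['photograph'] (min_width=10, slack=2)
Line 10: ['developer'] (min_width=9, slack=3)
Line 11: ['wilderness'] (min_width=10, slack=2)
Line 12: ['desert', 'wind'] (min_width=11, slack=1)
Line 13: ['library', 'line'] (min_width=12, slack=0)
Line 14: ['machine'] (min_width=7, slack=5)
Line 15: ['capture', 'bus'] (min_width=11, slack=1)
Line 16: ['or', 'six', 'bird'] (min_width=11, slack=1)
Total lines: 16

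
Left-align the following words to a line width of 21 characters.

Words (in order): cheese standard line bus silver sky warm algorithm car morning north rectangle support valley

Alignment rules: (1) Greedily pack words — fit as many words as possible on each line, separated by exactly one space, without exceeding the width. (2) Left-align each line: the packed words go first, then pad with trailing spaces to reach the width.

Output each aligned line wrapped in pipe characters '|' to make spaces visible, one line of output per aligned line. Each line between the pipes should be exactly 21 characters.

Line 1: ['cheese', 'standard', 'line'] (min_width=20, slack=1)
Line 2: ['bus', 'silver', 'sky', 'warm'] (min_width=19, slack=2)
Line 3: ['algorithm', 'car', 'morning'] (min_width=21, slack=0)
Line 4: ['north', 'rectangle'] (min_width=15, slack=6)
Line 5: ['support', 'valley'] (min_width=14, slack=7)

Answer: |cheese standard line |
|bus silver sky warm  |
|algorithm car morning|
|north rectangle      |
|support valley       |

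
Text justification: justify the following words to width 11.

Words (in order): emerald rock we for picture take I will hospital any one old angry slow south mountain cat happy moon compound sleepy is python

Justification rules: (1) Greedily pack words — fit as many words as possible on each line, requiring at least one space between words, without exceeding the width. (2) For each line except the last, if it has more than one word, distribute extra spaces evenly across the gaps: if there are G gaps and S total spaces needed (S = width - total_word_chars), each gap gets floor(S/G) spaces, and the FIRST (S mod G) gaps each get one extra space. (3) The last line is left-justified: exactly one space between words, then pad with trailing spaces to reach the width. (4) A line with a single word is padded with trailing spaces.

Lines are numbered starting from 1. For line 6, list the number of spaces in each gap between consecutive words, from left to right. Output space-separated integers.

Line 1: ['emerald'] (min_width=7, slack=4)
Line 2: ['rock', 'we', 'for'] (min_width=11, slack=0)
Line 3: ['picture'] (min_width=7, slack=4)
Line 4: ['take', 'I', 'will'] (min_width=11, slack=0)
Line 5: ['hospital'] (min_width=8, slack=3)
Line 6: ['any', 'one', 'old'] (min_width=11, slack=0)
Line 7: ['angry', 'slow'] (min_width=10, slack=1)
Line 8: ['south'] (min_width=5, slack=6)
Line 9: ['mountain'] (min_width=8, slack=3)
Line 10: ['cat', 'happy'] (min_width=9, slack=2)
Line 11: ['moon'] (min_width=4, slack=7)
Line 12: ['compound'] (min_width=8, slack=3)
Line 13: ['sleepy', 'is'] (min_width=9, slack=2)
Line 14: ['python'] (min_width=6, slack=5)

Answer: 1 1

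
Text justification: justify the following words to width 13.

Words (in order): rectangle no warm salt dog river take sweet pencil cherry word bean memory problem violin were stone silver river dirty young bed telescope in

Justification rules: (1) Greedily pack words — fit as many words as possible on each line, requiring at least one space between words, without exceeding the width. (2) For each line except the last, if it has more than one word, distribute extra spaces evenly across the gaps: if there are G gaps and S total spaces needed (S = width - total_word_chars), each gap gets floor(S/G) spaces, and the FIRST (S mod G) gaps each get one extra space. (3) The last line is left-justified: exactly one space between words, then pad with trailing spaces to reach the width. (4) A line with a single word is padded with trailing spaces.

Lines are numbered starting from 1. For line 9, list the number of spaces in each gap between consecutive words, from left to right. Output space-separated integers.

Answer: 2

Derivation:
Line 1: ['rectangle', 'no'] (min_width=12, slack=1)
Line 2: ['warm', 'salt', 'dog'] (min_width=13, slack=0)
Line 3: ['river', 'take'] (min_width=10, slack=3)
Line 4: ['sweet', 'pencil'] (min_width=12, slack=1)
Line 5: ['cherry', 'word'] (min_width=11, slack=2)
Line 6: ['bean', 'memory'] (min_width=11, slack=2)
Line 7: ['problem'] (min_width=7, slack=6)
Line 8: ['violin', 'were'] (min_width=11, slack=2)
Line 9: ['stone', 'silver'] (min_width=12, slack=1)
Line 10: ['river', 'dirty'] (min_width=11, slack=2)
Line 11: ['young', 'bed'] (min_width=9, slack=4)
Line 12: ['telescope', 'in'] (min_width=12, slack=1)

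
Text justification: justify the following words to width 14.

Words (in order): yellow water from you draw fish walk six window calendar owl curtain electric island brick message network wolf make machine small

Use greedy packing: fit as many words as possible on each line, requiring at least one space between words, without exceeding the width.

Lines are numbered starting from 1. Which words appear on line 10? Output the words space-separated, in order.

Answer: network wolf

Derivation:
Line 1: ['yellow', 'water'] (min_width=12, slack=2)
Line 2: ['from', 'you', 'draw'] (min_width=13, slack=1)
Line 3: ['fish', 'walk', 'six'] (min_width=13, slack=1)
Line 4: ['window'] (min_width=6, slack=8)
Line 5: ['calendar', 'owl'] (min_width=12, slack=2)
Line 6: ['curtain'] (min_width=7, slack=7)
Line 7: ['electric'] (min_width=8, slack=6)
Line 8: ['island', 'brick'] (min_width=12, slack=2)
Line 9: ['message'] (min_width=7, slack=7)
Line 10: ['network', 'wolf'] (min_width=12, slack=2)
Line 11: ['make', 'machine'] (min_width=12, slack=2)
Line 12: ['small'] (min_width=5, slack=9)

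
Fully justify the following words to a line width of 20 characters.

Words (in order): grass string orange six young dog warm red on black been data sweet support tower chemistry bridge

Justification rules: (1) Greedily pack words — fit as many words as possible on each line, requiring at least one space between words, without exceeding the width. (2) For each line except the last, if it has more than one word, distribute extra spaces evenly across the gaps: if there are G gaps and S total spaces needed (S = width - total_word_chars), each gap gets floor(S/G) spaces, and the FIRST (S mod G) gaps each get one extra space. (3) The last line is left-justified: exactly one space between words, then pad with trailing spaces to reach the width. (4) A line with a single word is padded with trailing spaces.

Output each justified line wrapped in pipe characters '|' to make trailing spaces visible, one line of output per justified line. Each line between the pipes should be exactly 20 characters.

Line 1: ['grass', 'string', 'orange'] (min_width=19, slack=1)
Line 2: ['six', 'young', 'dog', 'warm'] (min_width=18, slack=2)
Line 3: ['red', 'on', 'black', 'been'] (min_width=17, slack=3)
Line 4: ['data', 'sweet', 'support'] (min_width=18, slack=2)
Line 5: ['tower', 'chemistry'] (min_width=15, slack=5)
Line 6: ['bridge'] (min_width=6, slack=14)

Answer: |grass  string orange|
|six  young  dog warm|
|red  on  black  been|
|data  sweet  support|
|tower      chemistry|
|bridge              |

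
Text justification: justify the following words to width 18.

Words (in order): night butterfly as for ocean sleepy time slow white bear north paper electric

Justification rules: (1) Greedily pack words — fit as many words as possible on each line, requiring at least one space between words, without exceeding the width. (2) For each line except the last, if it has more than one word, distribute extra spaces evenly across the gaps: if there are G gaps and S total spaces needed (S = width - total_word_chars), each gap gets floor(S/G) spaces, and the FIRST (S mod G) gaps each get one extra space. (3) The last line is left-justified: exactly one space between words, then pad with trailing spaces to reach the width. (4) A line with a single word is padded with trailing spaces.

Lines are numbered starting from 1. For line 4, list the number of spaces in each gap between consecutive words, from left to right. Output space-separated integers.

Line 1: ['night', 'butterfly', 'as'] (min_width=18, slack=0)
Line 2: ['for', 'ocean', 'sleepy'] (min_width=16, slack=2)
Line 3: ['time', 'slow', 'white'] (min_width=15, slack=3)
Line 4: ['bear', 'north', 'paper'] (min_width=16, slack=2)
Line 5: ['electric'] (min_width=8, slack=10)

Answer: 2 2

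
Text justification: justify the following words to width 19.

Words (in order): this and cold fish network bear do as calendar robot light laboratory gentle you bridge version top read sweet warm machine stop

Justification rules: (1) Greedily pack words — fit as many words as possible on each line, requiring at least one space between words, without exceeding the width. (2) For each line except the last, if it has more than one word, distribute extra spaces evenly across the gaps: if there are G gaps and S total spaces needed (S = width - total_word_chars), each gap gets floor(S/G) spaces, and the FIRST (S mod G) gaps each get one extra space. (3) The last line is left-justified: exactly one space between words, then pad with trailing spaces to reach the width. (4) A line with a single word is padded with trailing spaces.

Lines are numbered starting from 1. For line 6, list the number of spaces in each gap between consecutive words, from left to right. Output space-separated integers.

Line 1: ['this', 'and', 'cold', 'fish'] (min_width=18, slack=1)
Line 2: ['network', 'bear', 'do', 'as'] (min_width=18, slack=1)
Line 3: ['calendar', 'robot'] (min_width=14, slack=5)
Line 4: ['light', 'laboratory'] (min_width=16, slack=3)
Line 5: ['gentle', 'you', 'bridge'] (min_width=17, slack=2)
Line 6: ['version', 'top', 'read'] (min_width=16, slack=3)
Line 7: ['sweet', 'warm', 'machine'] (min_width=18, slack=1)
Line 8: ['stop'] (min_width=4, slack=15)

Answer: 3 2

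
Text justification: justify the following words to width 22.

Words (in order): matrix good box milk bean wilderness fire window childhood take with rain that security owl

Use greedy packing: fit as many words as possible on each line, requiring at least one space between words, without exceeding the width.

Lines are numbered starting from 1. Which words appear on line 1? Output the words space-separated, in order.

Line 1: ['matrix', 'good', 'box', 'milk'] (min_width=20, slack=2)
Line 2: ['bean', 'wilderness', 'fire'] (min_width=20, slack=2)
Line 3: ['window', 'childhood', 'take'] (min_width=21, slack=1)
Line 4: ['with', 'rain', 'that'] (min_width=14, slack=8)
Line 5: ['security', 'owl'] (min_width=12, slack=10)

Answer: matrix good box milk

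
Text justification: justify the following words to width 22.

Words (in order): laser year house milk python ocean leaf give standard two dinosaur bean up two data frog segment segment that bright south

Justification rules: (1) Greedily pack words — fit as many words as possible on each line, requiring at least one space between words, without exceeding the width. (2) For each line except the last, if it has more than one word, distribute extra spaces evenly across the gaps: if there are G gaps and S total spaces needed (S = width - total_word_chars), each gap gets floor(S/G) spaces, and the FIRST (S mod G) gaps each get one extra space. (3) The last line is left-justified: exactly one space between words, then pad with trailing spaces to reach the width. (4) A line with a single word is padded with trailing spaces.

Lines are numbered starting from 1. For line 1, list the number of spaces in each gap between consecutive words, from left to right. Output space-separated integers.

Answer: 2 1 1

Derivation:
Line 1: ['laser', 'year', 'house', 'milk'] (min_width=21, slack=1)
Line 2: ['python', 'ocean', 'leaf', 'give'] (min_width=22, slack=0)
Line 3: ['standard', 'two', 'dinosaur'] (min_width=21, slack=1)
Line 4: ['bean', 'up', 'two', 'data', 'frog'] (min_width=21, slack=1)
Line 5: ['segment', 'segment', 'that'] (min_width=20, slack=2)
Line 6: ['bright', 'south'] (min_width=12, slack=10)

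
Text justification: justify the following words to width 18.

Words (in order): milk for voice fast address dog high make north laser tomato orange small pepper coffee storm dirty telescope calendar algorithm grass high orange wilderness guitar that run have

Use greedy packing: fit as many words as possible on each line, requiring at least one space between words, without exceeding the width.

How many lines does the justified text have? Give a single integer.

Line 1: ['milk', 'for', 'voice'] (min_width=14, slack=4)
Line 2: ['fast', 'address', 'dog'] (min_width=16, slack=2)
Line 3: ['high', 'make', 'north'] (min_width=15, slack=3)
Line 4: ['laser', 'tomato'] (min_width=12, slack=6)
Line 5: ['orange', 'small'] (min_width=12, slack=6)
Line 6: ['pepper', 'coffee'] (min_width=13, slack=5)
Line 7: ['storm', 'dirty'] (min_width=11, slack=7)
Line 8: ['telescope', 'calendar'] (min_width=18, slack=0)
Line 9: ['algorithm', 'grass'] (min_width=15, slack=3)
Line 10: ['high', 'orange'] (min_width=11, slack=7)
Line 11: ['wilderness', 'guitar'] (min_width=17, slack=1)
Line 12: ['that', 'run', 'have'] (min_width=13, slack=5)
Total lines: 12

Answer: 12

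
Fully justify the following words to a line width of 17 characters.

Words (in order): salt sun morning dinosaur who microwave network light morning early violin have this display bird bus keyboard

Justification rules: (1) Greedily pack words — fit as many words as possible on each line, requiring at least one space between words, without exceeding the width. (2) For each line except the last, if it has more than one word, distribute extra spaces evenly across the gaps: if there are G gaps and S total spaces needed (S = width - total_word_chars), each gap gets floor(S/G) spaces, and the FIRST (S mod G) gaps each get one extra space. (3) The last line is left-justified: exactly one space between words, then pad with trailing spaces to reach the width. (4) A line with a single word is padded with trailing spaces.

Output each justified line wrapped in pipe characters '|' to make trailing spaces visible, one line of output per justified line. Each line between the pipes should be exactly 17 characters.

Line 1: ['salt', 'sun', 'morning'] (min_width=16, slack=1)
Line 2: ['dinosaur', 'who'] (min_width=12, slack=5)
Line 3: ['microwave', 'network'] (min_width=17, slack=0)
Line 4: ['light', 'morning'] (min_width=13, slack=4)
Line 5: ['early', 'violin', 'have'] (min_width=17, slack=0)
Line 6: ['this', 'display', 'bird'] (min_width=17, slack=0)
Line 7: ['bus', 'keyboard'] (min_width=12, slack=5)

Answer: |salt  sun morning|
|dinosaur      who|
|microwave network|
|light     morning|
|early violin have|
|this display bird|
|bus keyboard     |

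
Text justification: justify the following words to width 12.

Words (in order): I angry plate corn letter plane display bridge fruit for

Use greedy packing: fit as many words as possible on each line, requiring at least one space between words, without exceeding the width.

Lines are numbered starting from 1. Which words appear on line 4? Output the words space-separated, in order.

Answer: display

Derivation:
Line 1: ['I', 'angry'] (min_width=7, slack=5)
Line 2: ['plate', 'corn'] (min_width=10, slack=2)
Line 3: ['letter', 'plane'] (min_width=12, slack=0)
Line 4: ['display'] (min_width=7, slack=5)
Line 5: ['bridge', 'fruit'] (min_width=12, slack=0)
Line 6: ['for'] (min_width=3, slack=9)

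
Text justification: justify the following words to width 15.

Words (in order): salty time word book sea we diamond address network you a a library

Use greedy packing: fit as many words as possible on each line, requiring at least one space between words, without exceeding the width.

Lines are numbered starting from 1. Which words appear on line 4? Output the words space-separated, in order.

Answer: network you a a

Derivation:
Line 1: ['salty', 'time', 'word'] (min_width=15, slack=0)
Line 2: ['book', 'sea', 'we'] (min_width=11, slack=4)
Line 3: ['diamond', 'address'] (min_width=15, slack=0)
Line 4: ['network', 'you', 'a', 'a'] (min_width=15, slack=0)
Line 5: ['library'] (min_width=7, slack=8)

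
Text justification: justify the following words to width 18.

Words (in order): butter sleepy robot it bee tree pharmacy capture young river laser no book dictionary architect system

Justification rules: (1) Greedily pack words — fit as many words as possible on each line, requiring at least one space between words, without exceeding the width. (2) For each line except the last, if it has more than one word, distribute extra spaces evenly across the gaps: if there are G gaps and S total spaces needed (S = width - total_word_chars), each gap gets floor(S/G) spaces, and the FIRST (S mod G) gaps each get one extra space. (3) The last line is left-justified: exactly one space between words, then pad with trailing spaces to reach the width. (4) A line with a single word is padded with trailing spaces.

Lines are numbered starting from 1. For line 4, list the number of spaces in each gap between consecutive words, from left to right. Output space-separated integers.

Line 1: ['butter', 'sleepy'] (min_width=13, slack=5)
Line 2: ['robot', 'it', 'bee', 'tree'] (min_width=17, slack=1)
Line 3: ['pharmacy', 'capture'] (min_width=16, slack=2)
Line 4: ['young', 'river', 'laser'] (min_width=17, slack=1)
Line 5: ['no', 'book', 'dictionary'] (min_width=18, slack=0)
Line 6: ['architect', 'system'] (min_width=16, slack=2)

Answer: 2 1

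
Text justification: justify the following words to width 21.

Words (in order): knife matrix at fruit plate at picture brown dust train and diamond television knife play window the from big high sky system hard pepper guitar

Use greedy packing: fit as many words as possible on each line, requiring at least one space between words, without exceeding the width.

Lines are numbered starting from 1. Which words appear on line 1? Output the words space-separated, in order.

Line 1: ['knife', 'matrix', 'at', 'fruit'] (min_width=21, slack=0)
Line 2: ['plate', 'at', 'picture'] (min_width=16, slack=5)
Line 3: ['brown', 'dust', 'train', 'and'] (min_width=20, slack=1)
Line 4: ['diamond', 'television'] (min_width=18, slack=3)
Line 5: ['knife', 'play', 'window', 'the'] (min_width=21, slack=0)
Line 6: ['from', 'big', 'high', 'sky'] (min_width=17, slack=4)
Line 7: ['system', 'hard', 'pepper'] (min_width=18, slack=3)
Line 8: ['guitar'] (min_width=6, slack=15)

Answer: knife matrix at fruit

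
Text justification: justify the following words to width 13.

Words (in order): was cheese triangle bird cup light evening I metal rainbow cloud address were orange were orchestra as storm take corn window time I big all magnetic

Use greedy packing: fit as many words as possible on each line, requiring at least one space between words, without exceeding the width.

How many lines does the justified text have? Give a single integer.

Line 1: ['was', 'cheese'] (min_width=10, slack=3)
Line 2: ['triangle', 'bird'] (min_width=13, slack=0)
Line 3: ['cup', 'light'] (min_width=9, slack=4)
Line 4: ['evening', 'I'] (min_width=9, slack=4)
Line 5: ['metal', 'rainbow'] (min_width=13, slack=0)
Line 6: ['cloud', 'address'] (min_width=13, slack=0)
Line 7: ['were', 'orange'] (min_width=11, slack=2)
Line 8: ['were'] (min_width=4, slack=9)
Line 9: ['orchestra', 'as'] (min_width=12, slack=1)
Line 10: ['storm', 'take'] (min_width=10, slack=3)
Line 11: ['corn', 'window'] (min_width=11, slack=2)
Line 12: ['time', 'I', 'big'] (min_width=10, slack=3)
Line 13: ['all', 'magnetic'] (min_width=12, slack=1)
Total lines: 13

Answer: 13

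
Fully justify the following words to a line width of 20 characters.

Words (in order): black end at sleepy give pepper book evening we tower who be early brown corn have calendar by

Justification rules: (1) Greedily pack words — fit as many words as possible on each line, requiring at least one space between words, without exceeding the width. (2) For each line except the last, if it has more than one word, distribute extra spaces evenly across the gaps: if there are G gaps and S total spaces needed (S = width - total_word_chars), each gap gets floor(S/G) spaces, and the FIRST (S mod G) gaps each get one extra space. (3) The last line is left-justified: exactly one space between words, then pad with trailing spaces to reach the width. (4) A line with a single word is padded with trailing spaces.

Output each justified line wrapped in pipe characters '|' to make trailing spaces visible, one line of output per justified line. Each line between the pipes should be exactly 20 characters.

Line 1: ['black', 'end', 'at', 'sleepy'] (min_width=19, slack=1)
Line 2: ['give', 'pepper', 'book'] (min_width=16, slack=4)
Line 3: ['evening', 'we', 'tower', 'who'] (min_width=20, slack=0)
Line 4: ['be', 'early', 'brown', 'corn'] (min_width=19, slack=1)
Line 5: ['have', 'calendar', 'by'] (min_width=16, slack=4)

Answer: |black  end at sleepy|
|give   pepper   book|
|evening we tower who|
|be  early brown corn|
|have calendar by    |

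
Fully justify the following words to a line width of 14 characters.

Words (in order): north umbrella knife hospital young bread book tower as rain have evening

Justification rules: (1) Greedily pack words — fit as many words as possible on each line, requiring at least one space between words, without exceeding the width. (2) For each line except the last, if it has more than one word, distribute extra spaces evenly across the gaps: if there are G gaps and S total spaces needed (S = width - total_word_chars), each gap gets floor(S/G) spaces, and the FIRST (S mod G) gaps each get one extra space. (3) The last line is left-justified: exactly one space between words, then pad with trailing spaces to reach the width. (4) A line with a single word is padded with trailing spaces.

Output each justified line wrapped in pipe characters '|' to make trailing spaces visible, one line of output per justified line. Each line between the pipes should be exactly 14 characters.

Line 1: ['north', 'umbrella'] (min_width=14, slack=0)
Line 2: ['knife', 'hospital'] (min_width=14, slack=0)
Line 3: ['young', 'bread'] (min_width=11, slack=3)
Line 4: ['book', 'tower', 'as'] (min_width=13, slack=1)
Line 5: ['rain', 'have'] (min_width=9, slack=5)
Line 6: ['evening'] (min_width=7, slack=7)

Answer: |north umbrella|
|knife hospital|
|young    bread|
|book  tower as|
|rain      have|
|evening       |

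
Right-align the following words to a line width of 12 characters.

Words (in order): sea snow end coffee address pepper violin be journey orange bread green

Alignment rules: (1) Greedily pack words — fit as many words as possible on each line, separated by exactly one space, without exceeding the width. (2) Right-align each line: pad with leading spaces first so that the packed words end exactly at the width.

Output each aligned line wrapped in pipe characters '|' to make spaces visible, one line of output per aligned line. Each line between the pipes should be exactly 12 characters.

Line 1: ['sea', 'snow', 'end'] (min_width=12, slack=0)
Line 2: ['coffee'] (min_width=6, slack=6)
Line 3: ['address'] (min_width=7, slack=5)
Line 4: ['pepper'] (min_width=6, slack=6)
Line 5: ['violin', 'be'] (min_width=9, slack=3)
Line 6: ['journey'] (min_width=7, slack=5)
Line 7: ['orange', 'bread'] (min_width=12, slack=0)
Line 8: ['green'] (min_width=5, slack=7)

Answer: |sea snow end|
|      coffee|
|     address|
|      pepper|
|   violin be|
|     journey|
|orange bread|
|       green|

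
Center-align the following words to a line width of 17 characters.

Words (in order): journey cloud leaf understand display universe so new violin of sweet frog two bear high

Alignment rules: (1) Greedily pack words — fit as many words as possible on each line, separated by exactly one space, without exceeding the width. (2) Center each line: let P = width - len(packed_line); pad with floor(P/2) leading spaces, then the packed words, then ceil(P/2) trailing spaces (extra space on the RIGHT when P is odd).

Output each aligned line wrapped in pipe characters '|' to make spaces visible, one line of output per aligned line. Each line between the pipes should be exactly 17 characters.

Line 1: ['journey', 'cloud'] (min_width=13, slack=4)
Line 2: ['leaf', 'understand'] (min_width=15, slack=2)
Line 3: ['display', 'universe'] (min_width=16, slack=1)
Line 4: ['so', 'new', 'violin', 'of'] (min_width=16, slack=1)
Line 5: ['sweet', 'frog', 'two'] (min_width=14, slack=3)
Line 6: ['bear', 'high'] (min_width=9, slack=8)

Answer: |  journey cloud  |
| leaf understand |
|display universe |
|so new violin of |
| sweet frog two  |
|    bear high    |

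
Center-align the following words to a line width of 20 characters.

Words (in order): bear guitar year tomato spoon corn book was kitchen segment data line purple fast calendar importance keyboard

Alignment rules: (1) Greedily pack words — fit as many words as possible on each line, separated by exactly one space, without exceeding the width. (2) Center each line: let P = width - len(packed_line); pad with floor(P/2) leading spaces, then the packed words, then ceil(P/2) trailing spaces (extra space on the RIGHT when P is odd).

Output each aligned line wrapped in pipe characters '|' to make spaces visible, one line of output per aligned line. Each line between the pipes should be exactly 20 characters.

Line 1: ['bear', 'guitar', 'year'] (min_width=16, slack=4)
Line 2: ['tomato', 'spoon', 'corn'] (min_width=17, slack=3)
Line 3: ['book', 'was', 'kitchen'] (min_width=16, slack=4)
Line 4: ['segment', 'data', 'line'] (min_width=17, slack=3)
Line 5: ['purple', 'fast', 'calendar'] (min_width=20, slack=0)
Line 6: ['importance', 'keyboard'] (min_width=19, slack=1)

Answer: |  bear guitar year  |
| tomato spoon corn  |
|  book was kitchen  |
| segment data line  |
|purple fast calendar|
|importance keyboard |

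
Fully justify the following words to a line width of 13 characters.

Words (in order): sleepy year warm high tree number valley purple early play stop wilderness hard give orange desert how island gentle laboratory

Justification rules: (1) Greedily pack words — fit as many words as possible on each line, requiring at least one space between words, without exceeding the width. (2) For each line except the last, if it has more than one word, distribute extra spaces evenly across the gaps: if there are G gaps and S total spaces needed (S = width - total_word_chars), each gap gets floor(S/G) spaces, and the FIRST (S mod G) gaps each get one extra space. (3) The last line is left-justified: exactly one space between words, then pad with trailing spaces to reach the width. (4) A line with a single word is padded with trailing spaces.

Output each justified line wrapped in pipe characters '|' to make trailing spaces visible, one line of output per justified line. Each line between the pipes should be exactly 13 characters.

Line 1: ['sleepy', 'year'] (min_width=11, slack=2)
Line 2: ['warm', 'high'] (min_width=9, slack=4)
Line 3: ['tree', 'number'] (min_width=11, slack=2)
Line 4: ['valley', 'purple'] (min_width=13, slack=0)
Line 5: ['early', 'play'] (min_width=10, slack=3)
Line 6: ['stop'] (min_width=4, slack=9)
Line 7: ['wilderness'] (min_width=10, slack=3)
Line 8: ['hard', 'give'] (min_width=9, slack=4)
Line 9: ['orange', 'desert'] (min_width=13, slack=0)
Line 10: ['how', 'island'] (min_width=10, slack=3)
Line 11: ['gentle'] (min_width=6, slack=7)
Line 12: ['laboratory'] (min_width=10, slack=3)

Answer: |sleepy   year|
|warm     high|
|tree   number|
|valley purple|
|early    play|
|stop         |
|wilderness   |
|hard     give|
|orange desert|
|how    island|
|gentle       |
|laboratory   |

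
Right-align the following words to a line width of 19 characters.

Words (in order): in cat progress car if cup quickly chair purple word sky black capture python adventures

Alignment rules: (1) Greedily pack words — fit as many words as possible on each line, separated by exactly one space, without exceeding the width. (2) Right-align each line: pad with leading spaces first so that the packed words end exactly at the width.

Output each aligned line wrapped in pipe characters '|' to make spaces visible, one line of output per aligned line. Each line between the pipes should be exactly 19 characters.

Answer: |in cat progress car|
|     if cup quickly|
|  chair purple word|
|  sky black capture|
|  python adventures|

Derivation:
Line 1: ['in', 'cat', 'progress', 'car'] (min_width=19, slack=0)
Line 2: ['if', 'cup', 'quickly'] (min_width=14, slack=5)
Line 3: ['chair', 'purple', 'word'] (min_width=17, slack=2)
Line 4: ['sky', 'black', 'capture'] (min_width=17, slack=2)
Line 5: ['python', 'adventures'] (min_width=17, slack=2)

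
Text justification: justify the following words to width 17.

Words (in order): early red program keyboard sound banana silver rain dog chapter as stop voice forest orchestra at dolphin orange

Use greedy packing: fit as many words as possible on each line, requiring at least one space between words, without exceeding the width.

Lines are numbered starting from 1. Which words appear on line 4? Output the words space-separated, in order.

Answer: rain dog chapter

Derivation:
Line 1: ['early', 'red', 'program'] (min_width=17, slack=0)
Line 2: ['keyboard', 'sound'] (min_width=14, slack=3)
Line 3: ['banana', 'silver'] (min_width=13, slack=4)
Line 4: ['rain', 'dog', 'chapter'] (min_width=16, slack=1)
Line 5: ['as', 'stop', 'voice'] (min_width=13, slack=4)
Line 6: ['forest', 'orchestra'] (min_width=16, slack=1)
Line 7: ['at', 'dolphin', 'orange'] (min_width=17, slack=0)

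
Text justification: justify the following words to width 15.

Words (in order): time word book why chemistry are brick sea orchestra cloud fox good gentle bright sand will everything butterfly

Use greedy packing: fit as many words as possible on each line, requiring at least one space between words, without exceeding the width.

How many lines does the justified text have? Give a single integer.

Line 1: ['time', 'word', 'book'] (min_width=14, slack=1)
Line 2: ['why', 'chemistry'] (min_width=13, slack=2)
Line 3: ['are', 'brick', 'sea'] (min_width=13, slack=2)
Line 4: ['orchestra', 'cloud'] (min_width=15, slack=0)
Line 5: ['fox', 'good', 'gentle'] (min_width=15, slack=0)
Line 6: ['bright', 'sand'] (min_width=11, slack=4)
Line 7: ['will', 'everything'] (min_width=15, slack=0)
Line 8: ['butterfly'] (min_width=9, slack=6)
Total lines: 8

Answer: 8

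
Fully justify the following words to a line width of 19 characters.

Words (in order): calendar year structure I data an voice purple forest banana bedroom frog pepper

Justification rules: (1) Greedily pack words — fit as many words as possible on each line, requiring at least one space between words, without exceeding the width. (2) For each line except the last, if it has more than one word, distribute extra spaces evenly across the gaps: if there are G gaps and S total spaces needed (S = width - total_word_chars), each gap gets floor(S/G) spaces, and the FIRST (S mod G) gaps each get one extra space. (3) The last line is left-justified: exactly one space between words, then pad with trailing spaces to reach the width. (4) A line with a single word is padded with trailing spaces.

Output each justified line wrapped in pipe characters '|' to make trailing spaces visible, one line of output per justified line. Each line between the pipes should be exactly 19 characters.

Answer: |calendar       year|
|structure I data an|
|voice purple forest|
|banana bedroom frog|
|pepper             |

Derivation:
Line 1: ['calendar', 'year'] (min_width=13, slack=6)
Line 2: ['structure', 'I', 'data', 'an'] (min_width=19, slack=0)
Line 3: ['voice', 'purple', 'forest'] (min_width=19, slack=0)
Line 4: ['banana', 'bedroom', 'frog'] (min_width=19, slack=0)
Line 5: ['pepper'] (min_width=6, slack=13)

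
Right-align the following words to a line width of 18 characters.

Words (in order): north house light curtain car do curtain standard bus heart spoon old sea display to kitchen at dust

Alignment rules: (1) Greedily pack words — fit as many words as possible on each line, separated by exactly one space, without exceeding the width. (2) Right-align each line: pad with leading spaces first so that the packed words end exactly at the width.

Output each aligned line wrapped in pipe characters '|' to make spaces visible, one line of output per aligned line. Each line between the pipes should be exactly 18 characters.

Answer: | north house light|
|    curtain car do|
|  curtain standard|
|   bus heart spoon|
|old sea display to|
|   kitchen at dust|

Derivation:
Line 1: ['north', 'house', 'light'] (min_width=17, slack=1)
Line 2: ['curtain', 'car', 'do'] (min_width=14, slack=4)
Line 3: ['curtain', 'standard'] (min_width=16, slack=2)
Line 4: ['bus', 'heart', 'spoon'] (min_width=15, slack=3)
Line 5: ['old', 'sea', 'display', 'to'] (min_width=18, slack=0)
Line 6: ['kitchen', 'at', 'dust'] (min_width=15, slack=3)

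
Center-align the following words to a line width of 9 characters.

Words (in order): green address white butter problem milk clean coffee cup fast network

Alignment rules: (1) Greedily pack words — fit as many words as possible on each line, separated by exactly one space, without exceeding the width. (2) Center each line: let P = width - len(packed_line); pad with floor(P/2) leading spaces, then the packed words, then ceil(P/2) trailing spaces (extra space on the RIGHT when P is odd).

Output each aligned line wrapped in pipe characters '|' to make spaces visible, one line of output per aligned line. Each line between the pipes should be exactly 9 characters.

Answer: |  green  |
| address |
|  white  |
| butter  |
| problem |
|  milk   |
|  clean  |
| coffee  |
|cup fast |
| network |

Derivation:
Line 1: ['green'] (min_width=5, slack=4)
Line 2: ['address'] (min_width=7, slack=2)
Line 3: ['white'] (min_width=5, slack=4)
Line 4: ['butter'] (min_width=6, slack=3)
Line 5: ['problem'] (min_width=7, slack=2)
Line 6: ['milk'] (min_width=4, slack=5)
Line 7: ['clean'] (min_width=5, slack=4)
Line 8: ['coffee'] (min_width=6, slack=3)
Line 9: ['cup', 'fast'] (min_width=8, slack=1)
Line 10: ['network'] (min_width=7, slack=2)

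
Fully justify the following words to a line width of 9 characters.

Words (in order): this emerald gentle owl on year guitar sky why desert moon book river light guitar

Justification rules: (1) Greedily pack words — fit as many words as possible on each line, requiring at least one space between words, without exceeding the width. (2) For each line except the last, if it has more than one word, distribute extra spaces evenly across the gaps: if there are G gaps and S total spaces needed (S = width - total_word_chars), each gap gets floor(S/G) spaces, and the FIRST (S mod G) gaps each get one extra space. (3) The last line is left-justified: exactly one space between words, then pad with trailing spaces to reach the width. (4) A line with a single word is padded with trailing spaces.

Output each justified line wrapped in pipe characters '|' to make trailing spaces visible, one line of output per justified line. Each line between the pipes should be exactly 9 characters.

Line 1: ['this'] (min_width=4, slack=5)
Line 2: ['emerald'] (min_width=7, slack=2)
Line 3: ['gentle'] (min_width=6, slack=3)
Line 4: ['owl', 'on'] (min_width=6, slack=3)
Line 5: ['year'] (min_width=4, slack=5)
Line 6: ['guitar'] (min_width=6, slack=3)
Line 7: ['sky', 'why'] (min_width=7, slack=2)
Line 8: ['desert'] (min_width=6, slack=3)
Line 9: ['moon', 'book'] (min_width=9, slack=0)
Line 10: ['river'] (min_width=5, slack=4)
Line 11: ['light'] (min_width=5, slack=4)
Line 12: ['guitar'] (min_width=6, slack=3)

Answer: |this     |
|emerald  |
|gentle   |
|owl    on|
|year     |
|guitar   |
|sky   why|
|desert   |
|moon book|
|river    |
|light    |
|guitar   |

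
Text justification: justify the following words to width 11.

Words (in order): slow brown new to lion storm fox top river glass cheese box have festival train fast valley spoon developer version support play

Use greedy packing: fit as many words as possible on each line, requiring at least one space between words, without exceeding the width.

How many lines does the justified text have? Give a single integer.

Answer: 15

Derivation:
Line 1: ['slow', 'brown'] (min_width=10, slack=1)
Line 2: ['new', 'to', 'lion'] (min_width=11, slack=0)
Line 3: ['storm', 'fox'] (min_width=9, slack=2)
Line 4: ['top', 'river'] (min_width=9, slack=2)
Line 5: ['glass'] (min_width=5, slack=6)
Line 6: ['cheese', 'box'] (min_width=10, slack=1)
Line 7: ['have'] (min_width=4, slack=7)
Line 8: ['festival'] (min_width=8, slack=3)
Line 9: ['train', 'fast'] (min_width=10, slack=1)
Line 10: ['valley'] (min_width=6, slack=5)
Line 11: ['spoon'] (min_width=5, slack=6)
Line 12: ['developer'] (min_width=9, slack=2)
Line 13: ['version'] (min_width=7, slack=4)
Line 14: ['support'] (min_width=7, slack=4)
Line 15: ['play'] (min_width=4, slack=7)
Total lines: 15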